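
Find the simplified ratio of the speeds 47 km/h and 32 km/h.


Ratio = 47:32
GCD = 1
Simplified = 47:32
Time ratio (same distance) = 32:47
Speed ratio = 47:32

47:32


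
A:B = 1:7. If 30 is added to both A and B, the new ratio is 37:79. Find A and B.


Let A = 1k, B = 7k.
(1k + 30) / (7k + 30) = 37/79
Cross-multiply: 79(1k + 30) = 37(7k + 30)
79k + 2370 = 259k + 1110
79k - 259k = 1110 - 2370
-180k = -1260
k = -1260/-180 = 7
A = 1×7 = 7, B = 7×7 = 49
= A = 7, B = 49

A = 7, B = 49


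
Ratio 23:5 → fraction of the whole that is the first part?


Total parts = 23 + 5 = 28
First part: 23/28 = 23/28
= 23/28

23/28


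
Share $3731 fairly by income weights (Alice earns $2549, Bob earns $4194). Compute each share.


Total income = 2549 + 4194 = $6743
Alice: $3731 × 2549/6743 = $1410.40
Bob: $3731 × 4194/6743 = $2320.60
= Alice: $1410.40, Bob: $2320.60

Alice: $1410.40, Bob: $2320.60


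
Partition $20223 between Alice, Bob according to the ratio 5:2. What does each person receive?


Total parts = 5 + 2 = 7
Alice: 20223 × 5/7 = 14445.00
Bob: 20223 × 2/7 = 5778.00
= Alice: $14445.00, Bob: $5778.00

Alice: $14445.00, Bob: $5778.00


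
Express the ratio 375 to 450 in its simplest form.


GCD(375, 450) = 75
375/75 : 450/75
= 5:6

5:6


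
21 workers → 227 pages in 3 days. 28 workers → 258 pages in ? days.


Days ∝ work / workers, so d₂ = d₁ × (m₁/m₂) × (w₂/w₁)
Workers factor (inverse): 21/28 = 0.7500
Work factor (direct): 258/227 ≈ 1.1366
d₂ = 3 × 21/28 × 258/227 = (3 × 21 × 258) / (28 × 227) = 16254/6356
≈ 2.56 days

2.56 days


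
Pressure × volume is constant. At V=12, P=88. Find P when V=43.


Inverse proportion: x × y = constant
k = 12 × 88 = 1056
y₂ = k / 43 = 1056 / 43
= 24.56

24.56


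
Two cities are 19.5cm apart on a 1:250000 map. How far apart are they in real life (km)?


Real distance = map distance × scale
= 19.5cm × 250000
= 4875000 cm = 48750.0 m
= 48.750 km

48.750 km


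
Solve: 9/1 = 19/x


Cross multiply: 9 × x = 1 × 19
9x = 19
x = 19 / 9
= 2.11

2.11


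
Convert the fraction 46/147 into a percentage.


Percentage = (part / whole) × 100
= (46 / 147) × 100
≈ 31.29%

31.29%


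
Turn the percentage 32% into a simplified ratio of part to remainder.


32% means 32 parts out of 100; remainder = 68
Part : remainder = 32:68
GCD = 4
= 8:17

8:17


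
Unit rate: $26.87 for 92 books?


Unit rate = total / quantity
= 26.87 / 92
= $0.29 per unit

$0.29 per unit


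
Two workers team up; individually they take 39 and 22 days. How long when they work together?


Rate of A = 1/39 per day
Rate of B = 1/22 per day
Combined rate = 1/39 + 1/22 = 61/858 ≈ 0.0711 per day
Days = 1 / combined rate = 858/61
≈ 14.07 days

14.07 days


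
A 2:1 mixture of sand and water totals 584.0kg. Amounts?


Total parts = 2 + 1 = 3
sand: 584.0 × 2/3 = 389.3kg
water: 584.0 × 1/3 = 194.7kg
= 389.3kg and 194.7kg

389.3kg and 194.7kg


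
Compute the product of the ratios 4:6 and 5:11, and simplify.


Compound ratio = (4×5) : (6×11)
= 20:66
GCD = 2
= 10:33

10:33


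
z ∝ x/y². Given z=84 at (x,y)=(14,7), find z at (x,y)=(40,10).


z = k·x/y²
Solve for k using the known point: k = z·y²/x = 84×49/14 = 4116/14 = 294.0000
Now evaluate at x=40, y=10:
z = k × 40 / 100 = (4116 × 40) / (14 × 100) = 164640/1400
= 117.6000

117.6000


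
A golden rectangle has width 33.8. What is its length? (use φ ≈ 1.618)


φ = (1 + √5) / 2 ≈ 1.618
Length = width × φ = 33.8 × 1.618 = 54.6884
≈ 54.69

54.69


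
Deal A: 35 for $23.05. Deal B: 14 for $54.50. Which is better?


Deal A: $23.05/35 = $0.6586/unit
Deal B: $54.50/14 = $3.8929/unit
A is cheaper per unit
= Deal A

Deal A


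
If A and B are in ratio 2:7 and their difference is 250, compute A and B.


Let A = 2k, B = 7k.
7k - 2k = 250
5k = 250 → k = 250/5 = 50
A = 2×50 = 100, B = 7×50 = 350
= A = 100, B = 350

A = 100, B = 350


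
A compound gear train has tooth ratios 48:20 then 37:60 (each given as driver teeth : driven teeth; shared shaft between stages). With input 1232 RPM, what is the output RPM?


Stage 1: RPM_B = RPM_A × t_A/t_B = 1232 × 48/20 = 59136/20 = 2956.80
B and C share a shaft → RPM_C = RPM_B
Stage 2: RPM_D = RPM_C × t_C/t_D = RPM_A × (t_A×t_C)/(t_B×t_D)
Overall ratio = (48×37)/(20×60) = 1776/1200
RPM_D = 1232 × 1776/1200 = 2188032/1200
= 1823.36 RPM

1823.36 RPM


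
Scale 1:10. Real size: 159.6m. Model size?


Model size = real / scale
= 159.6 / 10
= 15.9600 m

15.9600 m


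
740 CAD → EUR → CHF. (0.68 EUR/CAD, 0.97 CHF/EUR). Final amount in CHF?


Step 1: 740 CAD × 0.68 = 503.20 EUR
Step 2: 503.20 EUR × 0.97 = 488.10 CHF
Implied rate CAD→CHF = 0.68 × 0.97 = 0.6596
= 488.10 CHF

488.10 CHF


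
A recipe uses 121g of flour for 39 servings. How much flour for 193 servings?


Direct proportion: y/x = constant
k = 121/39 ≈ 3.1026
y₂ = k × 193 = 121 × 193 / 39 = 23353/39
≈ 598.79

598.79


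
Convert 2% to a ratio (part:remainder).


2% means 2 parts out of 100; remainder = 98
Part : remainder = 2:98
GCD = 2
= 1:49

1:49


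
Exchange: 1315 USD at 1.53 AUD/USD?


Amount × rate = 1315 × 1.53
= 2011.95 AUD

2011.95 AUD


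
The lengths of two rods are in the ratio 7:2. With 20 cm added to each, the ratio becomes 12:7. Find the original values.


Let A = 7k, B = 2k.
(7k + 20) / (2k + 20) = 12/7
Cross-multiply: 7(7k + 20) = 12(2k + 20)
49k + 140 = 24k + 240
49k - 24k = 240 - 140
25k = 100
k = 100/25 = 4
A = 7×4 = 28, B = 2×4 = 8
= A = 28, B = 8

A = 28, B = 8


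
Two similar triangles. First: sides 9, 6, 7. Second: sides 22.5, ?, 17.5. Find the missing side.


Scale factor = 22.5/9 = 2.5
Missing side = 6 × 2.5
= 15.0

15.0


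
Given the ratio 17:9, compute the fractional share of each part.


Total parts = 17 + 9 = 26
First part: 17/26 = 17/26
Second part: 9/26 = 9/26
= 17/26 and 9/26

17/26 and 9/26


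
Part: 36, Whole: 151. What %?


Percentage = (part / whole) × 100
= (36 / 151) × 100
≈ 23.84%

23.84%


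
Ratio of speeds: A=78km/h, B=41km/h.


Ratio = 78:41
GCD = 1
Simplified = 78:41
Time ratio (same distance) = 41:78
Speed ratio = 78:41

78:41


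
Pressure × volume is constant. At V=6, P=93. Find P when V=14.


Inverse proportion: x × y = constant
k = 6 × 93 = 558
y₂ = k / 14 = 558 / 14
= 39.86

39.86


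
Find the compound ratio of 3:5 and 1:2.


Compound ratio = (3×1) : (5×2)
= 3:10
GCD = 1
= 3:10

3:10


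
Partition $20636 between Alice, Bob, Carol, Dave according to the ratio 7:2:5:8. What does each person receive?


Total parts = 7 + 2 + 5 + 8 = 22
Alice: 20636 × 7/22 = 6566.00
Bob: 20636 × 2/22 = 1876.00
Carol: 20636 × 5/22 = 4690.00
Dave: 20636 × 8/22 = 7504.00
= Alice: $6566.00, Bob: $1876.00, Carol: $4690.00, Dave: $7504.00

Alice: $6566.00, Bob: $1876.00, Carol: $4690.00, Dave: $7504.00


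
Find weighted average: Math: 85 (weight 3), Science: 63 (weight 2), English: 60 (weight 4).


Numerator = 85×3 + 63×2 + 60×4
= 255 + 126 + 240
= 621
Total weight = 9
Weighted avg = 621/9
= 69.00

69.00


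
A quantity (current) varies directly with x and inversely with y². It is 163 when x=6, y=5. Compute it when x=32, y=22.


z = k·x/y²
Solve for k using the known point: k = z·y²/x = 163×25/6 = 4075/6 ≈ 679.1667
Now evaluate at x=32, y=22:
z = k × 32 / 484 = (4075 × 32) / (6 × 484) = 130400/2904
≈ 44.9036

44.9036


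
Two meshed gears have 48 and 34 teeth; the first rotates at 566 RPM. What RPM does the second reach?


Gear ratio = 48:34 = 24:17
RPM_B = RPM_A × (teeth_A / teeth_B)
= 566 × (48/34)
= 799.1 RPM

799.1 RPM


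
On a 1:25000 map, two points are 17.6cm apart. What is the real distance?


Real distance = map distance × scale
= 17.6cm × 25000
= 440000 cm = 4400.0 m
= 4.400 km

4.400 km


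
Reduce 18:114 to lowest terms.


GCD(18, 114) = 6
18/6 : 114/6
= 3:19

3:19


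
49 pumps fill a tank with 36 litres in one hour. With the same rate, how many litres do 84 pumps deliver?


Direct proportion: y/x = constant
k = 36/49 ≈ 0.7347
y₂ = k × 84 = 36 × 84 / 49 = 3024/49
≈ 61.71

61.71


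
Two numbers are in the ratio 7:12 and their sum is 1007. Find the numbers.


Let A = 7k, B = 12k.
7k + 12k = 1007
19k = 1007 → k = 1007/19 = 53
A = 7×53 = 371, B = 12×53 = 636
= A = 371, B = 636

A = 371, B = 636


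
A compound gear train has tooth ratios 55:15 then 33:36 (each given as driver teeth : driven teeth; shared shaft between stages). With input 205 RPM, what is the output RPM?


Stage 1: RPM_B = RPM_A × t_A/t_B = 205 × 55/15 = 11275/15 ≈ 751.67
B and C share a shaft → RPM_C = RPM_B
Stage 2: RPM_D = RPM_C × t_C/t_D = RPM_A × (t_A×t_C)/(t_B×t_D)
Overall ratio = (55×33)/(15×36) = 1815/540
RPM_D = 205 × 1815/540 = 372075/540
≈ 689.03 RPM

689.03 RPM


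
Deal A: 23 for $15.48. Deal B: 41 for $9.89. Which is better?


Deal A: $15.48/23 = $0.6730/unit
Deal B: $9.89/41 = $0.2412/unit
B is cheaper per unit
= Deal B

Deal B


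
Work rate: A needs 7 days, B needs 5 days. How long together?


Rate of A = 1/7 per day
Rate of B = 1/5 per day
Combined rate = 1/7 + 1/5 = 12/35 ≈ 0.3429 per day
Days = 1 / combined rate = 35/12
≈ 2.92 days

2.92 days


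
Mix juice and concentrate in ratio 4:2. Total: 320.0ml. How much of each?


Total parts = 4 + 2 = 6
juice: 320.0 × 4/6 = 213.3ml
concentrate: 320.0 × 2/6 = 106.7ml
= 213.3ml and 106.7ml

213.3ml and 106.7ml


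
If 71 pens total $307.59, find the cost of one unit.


Unit rate = total / quantity
= 307.59 / 71
= $4.33 per unit

$4.33 per unit


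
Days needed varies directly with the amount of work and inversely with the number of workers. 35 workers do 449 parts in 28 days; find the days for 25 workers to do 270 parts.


Days ∝ work / workers, so d₂ = d₁ × (m₁/m₂) × (w₂/w₁)
Workers factor (inverse): 35/25 = 1.4000
Work factor (direct): 270/449 ≈ 0.6013
d₂ = 28 × 35/25 × 270/449 = (28 × 35 × 270) / (25 × 449) = 264600/11225
≈ 23.57 days

23.57 days


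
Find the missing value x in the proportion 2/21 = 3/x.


Cross multiply: 2 × x = 21 × 3
2x = 63
x = 63 / 2
= 31.50

31.50


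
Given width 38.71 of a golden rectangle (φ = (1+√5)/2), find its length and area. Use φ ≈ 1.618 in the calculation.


φ = (1 + √5) / 2 ≈ 1.618
Length = width × φ = 38.71 × 1.618 = 62.63278
≈ 62.63
Area = width × length = 38.71 × 62.63278 = 2424.5149138 ≈ 2424.51
= Length: 62.63, Area: 2424.51

Length: 62.63, Area: 2424.51


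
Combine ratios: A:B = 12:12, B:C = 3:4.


Match B: multiply A:B by 3 → 36:36
Multiply B:C by 12 → 36:48
Combined: 36:36:48
GCD = 12
= 3:3:4

3:3:4


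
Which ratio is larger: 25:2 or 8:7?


25/2 = 12.5000
8/7 = 1.1429
12.5000 > 1.1429, so 25:2 is greater
= 25:2

25:2


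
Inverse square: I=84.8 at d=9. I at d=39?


I₁d₁² = I₂d₂²
I₂ = I₁ × (d₁/d₂)²
= 84.8 × (9/39)²
= 84.8 × 81/1521
= 6868.8/1521
≈ 4.5160

4.5160


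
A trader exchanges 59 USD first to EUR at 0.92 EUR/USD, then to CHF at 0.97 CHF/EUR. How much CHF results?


Step 1: 59 USD × 0.92 = 54.28 EUR
Step 2: 54.28 EUR × 0.97 = 52.65 CHF
Implied rate USD→CHF = 0.92 × 0.97 = 0.8924
= 52.65 CHF

52.65 CHF


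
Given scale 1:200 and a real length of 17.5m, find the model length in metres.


Model size = real / scale
= 17.5 / 200
= 0.0875 m

0.0875 m


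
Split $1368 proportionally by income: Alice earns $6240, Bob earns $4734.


Total income = 6240 + 4734 = $10974
Alice: $1368 × 6240/10974 = $777.87
Bob: $1368 × 4734/10974 = $590.13
= Alice: $777.87, Bob: $590.13

Alice: $777.87, Bob: $590.13


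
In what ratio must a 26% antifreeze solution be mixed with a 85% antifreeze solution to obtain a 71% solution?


Let x parts of 26% mix with y parts of 85%.
26x + 85y = 71(x + y)
26x + 85y = 71x + 71y
x(26 - 71) = y(71 - 85)
x/y = (85 - 71)/(71 - 26) = 14/45
Simplify: 14:45
= 14:45

14:45


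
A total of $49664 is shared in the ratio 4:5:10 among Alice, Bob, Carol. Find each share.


Total parts = 4 + 5 + 10 = 19
Alice: 49664 × 4/19 = 10455.58
Bob: 49664 × 5/19 = 13069.47
Carol: 49664 × 10/19 = 26138.95
= Alice: $10455.58, Bob: $13069.47, Carol: $26138.95

Alice: $10455.58, Bob: $13069.47, Carol: $26138.95


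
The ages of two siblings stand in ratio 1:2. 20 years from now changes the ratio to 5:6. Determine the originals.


Let A = 1k, B = 2k.
(1k + 20) / (2k + 20) = 5/6
Cross-multiply: 6(1k + 20) = 5(2k + 20)
6k + 120 = 10k + 100
6k - 10k = 100 - 120
-4k = -20
k = -20/-4 = 5
A = 1×5 = 5, B = 2×5 = 10
= A = 5, B = 10

A = 5, B = 10


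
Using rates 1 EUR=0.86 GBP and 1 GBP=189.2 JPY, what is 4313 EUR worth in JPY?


Step 1: 4313 EUR × 0.86 = 3709.18 GBP
Step 2: 3709.18 GBP × 189.2 = 701776.86 JPY
Implied rate EUR→JPY = 0.86 × 189.2 = 162.7120
= 701776.86 JPY

701776.86 JPY


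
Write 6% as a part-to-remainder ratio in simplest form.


6% means 6 parts out of 100; remainder = 94
Part : remainder = 6:94
GCD = 2
= 3:47

3:47


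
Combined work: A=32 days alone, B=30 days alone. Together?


Rate of A = 1/32 per day
Rate of B = 1/30 per day
Combined rate = 1/32 + 1/30 = 62/960 ≈ 0.0646 per day
Days = 1 / combined rate = 960/62
≈ 15.48 days

15.48 days


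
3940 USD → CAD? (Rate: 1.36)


Amount × rate = 3940 × 1.36
= 5358.40 CAD

5358.40 CAD


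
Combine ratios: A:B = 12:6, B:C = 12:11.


Match B: multiply A:B by 12 → 144:72
Multiply B:C by 6 → 72:66
Combined: 144:72:66
GCD = 6
= 24:12:11

24:12:11


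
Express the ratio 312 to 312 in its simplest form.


GCD(312, 312) = 312
312/312 : 312/312
= 1:1

1:1


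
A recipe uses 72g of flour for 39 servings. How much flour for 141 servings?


Direct proportion: y/x = constant
k = 72/39 ≈ 1.8462
y₂ = k × 141 = 72 × 141 / 39 = 10152/39
≈ 260.31

260.31


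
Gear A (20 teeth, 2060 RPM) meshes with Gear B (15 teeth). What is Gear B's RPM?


Gear ratio = 20:15 = 4:3
RPM_B = RPM_A × (teeth_A / teeth_B)
= 2060 × (20/15)
= 2746.7 RPM

2746.7 RPM


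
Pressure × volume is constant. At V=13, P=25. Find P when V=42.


Inverse proportion: x × y = constant
k = 13 × 25 = 325
y₂ = k / 42 = 325 / 42
= 7.74

7.74


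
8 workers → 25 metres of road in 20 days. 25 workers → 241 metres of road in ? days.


Days ∝ work / workers, so d₂ = d₁ × (m₁/m₂) × (w₂/w₁)
Workers factor (inverse): 8/25 = 0.3200
Work factor (direct): 241/25 = 9.6400
d₂ = 20 × 8/25 × 241/25 = (20 × 8 × 241) / (25 × 25) = 38560/625
≈ 61.70 days

61.70 days


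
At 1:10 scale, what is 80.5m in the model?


Model size = real / scale
= 80.5 / 10
= 8.0500 m

8.0500 m


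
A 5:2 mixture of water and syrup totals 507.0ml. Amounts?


Total parts = 5 + 2 = 7
water: 507.0 × 5/7 = 362.1ml
syrup: 507.0 × 2/7 = 144.9ml
= 362.1ml and 144.9ml

362.1ml and 144.9ml


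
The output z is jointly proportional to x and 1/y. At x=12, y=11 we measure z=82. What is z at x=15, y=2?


z = k·x/y
Solve for k using the known point: k = z·y/x = 82×11/12 = 902/12 ≈ 75.1667
Now evaluate at x=15, y=2:
z = k × 15 / 2 = (902 × 15) / (12 × 2) = 13530/24
= 563.7500

563.7500


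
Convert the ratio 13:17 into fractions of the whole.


Total parts = 13 + 17 = 30
First part: 13/30 = 13/30
Second part: 17/30 = 17/30
= 13/30 and 17/30

13/30 and 17/30


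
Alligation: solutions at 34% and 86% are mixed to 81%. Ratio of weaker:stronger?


Let x parts of 34% mix with y parts of 86%.
34x + 86y = 81(x + y)
34x + 86y = 81x + 81y
x(34 - 81) = y(81 - 86)
x/y = (86 - 81)/(81 - 34) = 5/47
Simplify: 5:47
= 5:47

5:47


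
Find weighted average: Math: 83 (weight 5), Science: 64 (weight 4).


Numerator = 83×5 + 64×4
= 415 + 256
= 671
Total weight = 9
Weighted avg = 671/9
= 74.56

74.56


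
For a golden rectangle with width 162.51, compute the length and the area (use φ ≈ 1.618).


φ = (1 + √5) / 2 ≈ 1.618
Length = width × φ = 162.51 × 1.618 = 262.94118
≈ 262.94
Area = width × length = 162.51 × 262.94118 = 42730.5711618 ≈ 42730.57
= Length: 262.94, Area: 42730.57

Length: 262.94, Area: 42730.57


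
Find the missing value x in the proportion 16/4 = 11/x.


Cross multiply: 16 × x = 4 × 11
16x = 44
x = 44 / 16
= 2.75

2.75


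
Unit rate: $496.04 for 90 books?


Unit rate = total / quantity
= 496.04 / 90
= $5.51 per unit

$5.51 per unit


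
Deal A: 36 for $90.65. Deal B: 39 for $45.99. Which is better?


Deal A: $90.65/36 = $2.5181/unit
Deal B: $45.99/39 = $1.1792/unit
B is cheaper per unit
= Deal B

Deal B


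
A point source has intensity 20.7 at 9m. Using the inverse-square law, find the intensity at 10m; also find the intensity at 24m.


I₁d₁² = I₂d₂²
I at 10m = 20.7 × (9/10)² = 20.7 × 81/100 = 1676.7/100 = 16.7670
I at 24m = 20.7 × (9/24)² = 20.7 × 81/576 = 1676.7/576 ≈ 2.9109
= 16.7670 and 2.9109

16.7670 and 2.9109


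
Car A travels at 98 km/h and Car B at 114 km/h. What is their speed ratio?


Ratio = 98:114
GCD = 2
Simplified = 49:57
Time ratio (same distance) = 57:49
Speed ratio = 49:57

49:57


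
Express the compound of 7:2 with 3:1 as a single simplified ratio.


Compound ratio = (7×3) : (2×1)
= 21:2
GCD = 1
= 21:2

21:2


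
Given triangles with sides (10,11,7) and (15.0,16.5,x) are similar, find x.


Scale factor = 15.0/10 = 1.5
Missing side = 7 × 1.5
= 10.5

10.5


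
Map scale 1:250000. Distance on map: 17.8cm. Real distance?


Real distance = map distance × scale
= 17.8cm × 250000
= 4450000 cm = 44500.0 m
= 44.500 km

44.500 km


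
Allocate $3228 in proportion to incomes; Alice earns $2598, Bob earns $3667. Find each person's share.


Total income = 2598 + 3667 = $6265
Alice: $3228 × 2598/6265 = $1338.60
Bob: $3228 × 3667/6265 = $1889.40
= Alice: $1338.60, Bob: $1889.40

Alice: $1338.60, Bob: $1889.40


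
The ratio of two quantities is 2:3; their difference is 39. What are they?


Let A = 2k, B = 3k.
3k - 2k = 39
1k = 39 → k = 39/1 = 39
A = 2×39 = 78, B = 3×39 = 117
= A = 78, B = 117

A = 78, B = 117


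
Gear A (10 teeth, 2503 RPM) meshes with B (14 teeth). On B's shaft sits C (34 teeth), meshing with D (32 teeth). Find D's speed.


Stage 1: RPM_B = RPM_A × t_A/t_B = 2503 × 10/14 = 25030/14 ≈ 1787.86
B and C share a shaft → RPM_C = RPM_B
Stage 2: RPM_D = RPM_C × t_C/t_D = RPM_A × (t_A×t_C)/(t_B×t_D)
Overall ratio = (10×34)/(14×32) = 340/448
RPM_D = 2503 × 340/448 = 851020/448
≈ 1899.60 RPM

1899.60 RPM


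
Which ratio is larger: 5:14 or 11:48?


5/14 = 0.3571
11/48 = 0.2292
0.3571 > 0.2292, so 5:14 is greater
= 5:14

5:14


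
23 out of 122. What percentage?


Percentage = (part / whole) × 100
= (23 / 122) × 100
≈ 18.85%

18.85%


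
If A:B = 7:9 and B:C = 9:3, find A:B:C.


Match B: multiply A:B by 9 → 63:81
Multiply B:C by 9 → 81:27
Combined: 63:81:27
GCD = 9
= 7:9:3

7:9:3


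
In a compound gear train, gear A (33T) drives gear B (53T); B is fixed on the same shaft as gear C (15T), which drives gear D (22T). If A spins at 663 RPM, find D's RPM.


Stage 1: RPM_B = RPM_A × t_A/t_B = 663 × 33/53 = 21879/53 ≈ 412.81
B and C share a shaft → RPM_C = RPM_B
Stage 2: RPM_D = RPM_C × t_C/t_D = RPM_A × (t_A×t_C)/(t_B×t_D)
Overall ratio = (33×15)/(53×22) = 495/1166
RPM_D = 663 × 495/1166 = 328185/1166
≈ 281.46 RPM

281.46 RPM


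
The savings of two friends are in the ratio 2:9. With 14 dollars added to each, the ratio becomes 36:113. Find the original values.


Let A = 2k, B = 9k.
(2k + 14) / (9k + 14) = 36/113
Cross-multiply: 113(2k + 14) = 36(9k + 14)
226k + 1582 = 324k + 504
226k - 324k = 504 - 1582
-98k = -1078
k = -1078/-98 = 11
A = 2×11 = 22, B = 9×11 = 99
= A = 22, B = 99

A = 22, B = 99


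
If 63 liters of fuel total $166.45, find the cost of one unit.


Unit rate = total / quantity
= 166.45 / 63
= $2.64 per unit

$2.64 per unit


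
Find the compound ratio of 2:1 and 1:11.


Compound ratio = (2×1) : (1×11)
= 2:11
GCD = 1
= 2:11

2:11


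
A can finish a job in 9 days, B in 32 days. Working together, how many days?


Rate of A = 1/9 per day
Rate of B = 1/32 per day
Combined rate = 1/9 + 1/32 = 41/288 ≈ 0.1424 per day
Days = 1 / combined rate = 288/41
≈ 7.02 days

7.02 days


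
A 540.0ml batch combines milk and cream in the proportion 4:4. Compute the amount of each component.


Total parts = 4 + 4 = 8
milk: 540.0 × 4/8 = 270.0ml
cream: 540.0 × 4/8 = 270.0ml
= 270.0ml and 270.0ml

270.0ml and 270.0ml


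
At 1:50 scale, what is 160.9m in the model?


Model size = real / scale
= 160.9 / 50
= 3.2180 m

3.2180 m


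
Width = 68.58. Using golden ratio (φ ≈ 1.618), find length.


φ = (1 + √5) / 2 ≈ 1.618
Length = width × φ = 68.58 × 1.618 = 110.96244
≈ 110.96

110.96


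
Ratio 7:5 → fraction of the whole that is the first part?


Total parts = 7 + 5 = 12
First part: 7/12 = 7/12
= 7/12

7/12


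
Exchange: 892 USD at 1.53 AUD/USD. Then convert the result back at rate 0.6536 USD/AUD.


Amount × rate = 892 × 1.53 = 1364.76 AUD
Round-trip: 1364.76 × 0.6536 = 892.01 USD
= 1364.76 AUD, then 892.01 USD

1364.76 AUD, then 892.01 USD


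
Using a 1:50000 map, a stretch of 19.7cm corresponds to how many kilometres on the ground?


Real distance = map distance × scale
= 19.7cm × 50000
= 985000 cm = 9850.0 m
= 9.850 km

9.850 km


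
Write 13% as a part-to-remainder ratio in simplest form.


13% means 13 parts out of 100; remainder = 87
Part : remainder = 13:87
GCD = 1
= 13:87

13:87


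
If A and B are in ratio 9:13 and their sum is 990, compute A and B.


Let A = 9k, B = 13k.
9k + 13k = 990
22k = 990 → k = 990/22 = 45
A = 9×45 = 405, B = 13×45 = 585
= A = 405, B = 585

A = 405, B = 585


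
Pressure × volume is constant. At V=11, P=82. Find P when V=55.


Inverse proportion: x × y = constant
k = 11 × 82 = 902
y₂ = k / 55 = 902 / 55
= 16.40

16.40


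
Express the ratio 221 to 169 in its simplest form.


GCD(221, 169) = 13
221/13 : 169/13
= 17:13

17:13


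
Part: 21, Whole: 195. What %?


Percentage = (part / whole) × 100
= (21 / 195) × 100
≈ 10.77%

10.77%


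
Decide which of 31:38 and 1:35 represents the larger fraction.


31/38 = 0.8158
1/35 = 0.0286
0.8158 > 0.0286, so 31:38 is greater
= 31:38

31:38


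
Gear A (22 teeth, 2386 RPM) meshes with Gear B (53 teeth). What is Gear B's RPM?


Gear ratio = 22:53 = 22:53
RPM_B = RPM_A × (teeth_A / teeth_B)
= 2386 × (22/53)
= 990.4 RPM

990.4 RPM


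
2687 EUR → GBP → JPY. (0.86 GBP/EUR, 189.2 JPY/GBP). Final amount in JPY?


Step 1: 2687 EUR × 0.86 = 2310.82 GBP
Step 2: 2310.82 GBP × 189.2 = 437207.14 JPY
Implied rate EUR→JPY = 0.86 × 189.2 = 162.7120
= 437207.14 JPY

437207.14 JPY


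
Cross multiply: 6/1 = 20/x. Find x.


Cross multiply: 6 × x = 1 × 20
6x = 20
x = 20 / 6
= 3.33

3.33


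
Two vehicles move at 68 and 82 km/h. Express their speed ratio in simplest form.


Ratio = 68:82
GCD = 2
Simplified = 34:41
Time ratio (same distance) = 41:34
Speed ratio = 34:41

34:41


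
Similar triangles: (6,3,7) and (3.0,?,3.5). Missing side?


Scale factor = 3.0/6 = 0.5
Missing side = 3 × 0.5
= 1.5

1.5


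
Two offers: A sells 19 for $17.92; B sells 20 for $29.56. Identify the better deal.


Deal A: $17.92/19 = $0.9432/unit
Deal B: $29.56/20 = $1.4780/unit
A is cheaper per unit
= Deal A

Deal A


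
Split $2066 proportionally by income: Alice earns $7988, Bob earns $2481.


Total income = 7988 + 2481 = $10469
Alice: $2066 × 7988/10469 = $1576.39
Bob: $2066 × 2481/10469 = $489.61
= Alice: $1576.39, Bob: $489.61

Alice: $1576.39, Bob: $489.61


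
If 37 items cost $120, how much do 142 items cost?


Direct proportion: y/x = constant
k = 120/37 ≈ 3.2432
y₂ = k × 142 = 120 × 142 / 37 = 17040/37
≈ 460.54

460.54


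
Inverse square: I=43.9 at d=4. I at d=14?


I₁d₁² = I₂d₂²
I₂ = I₁ × (d₁/d₂)²
= 43.9 × (4/14)²
= 43.9 × 16/196
= 702.4/196
≈ 3.5837

3.5837


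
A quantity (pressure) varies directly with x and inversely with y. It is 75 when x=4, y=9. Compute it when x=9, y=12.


z = k·x/y
Solve for k using the known point: k = z·y/x = 75×9/4 = 675/4 = 168.7500
Now evaluate at x=9, y=12:
z = k × 9 / 12 = (675 × 9) / (4 × 12) = 6075/48
= 126.5625

126.5625


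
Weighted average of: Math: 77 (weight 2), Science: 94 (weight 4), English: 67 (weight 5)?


Numerator = 77×2 + 94×4 + 67×5
= 154 + 376 + 335
= 865
Total weight = 11
Weighted avg = 865/11
= 78.64

78.64


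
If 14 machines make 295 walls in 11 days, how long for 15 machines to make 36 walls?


Days ∝ work / workers, so d₂ = d₁ × (m₁/m₂) × (w₂/w₁)
Workers factor (inverse): 14/15 ≈ 0.9333
Work factor (direct): 36/295 ≈ 0.1220
d₂ = 11 × 14/15 × 36/295 = (11 × 14 × 36) / (15 × 295) = 5544/4425
≈ 1.25 days

1.25 days


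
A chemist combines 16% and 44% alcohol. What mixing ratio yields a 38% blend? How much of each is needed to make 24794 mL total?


Let x parts of 16% mix with y parts of 44%.
16x + 44y = 38(x + y)
16x + 44y = 38x + 38y
x(16 - 38) = y(38 - 44)
x/y = (44 - 38)/(38 - 16) = 6/22
Simplify: 3:11
Total parts = 14; one part = 24794/14 = 1771.00 mL
16% solution: 3×1771.00 = 5313.00 mL
44% solution: 11×1771.00 = 19481.00 mL
= ratio 3:11; 5313.00 mL and 19481.00 mL

ratio 3:11; 5313.00 mL and 19481.00 mL


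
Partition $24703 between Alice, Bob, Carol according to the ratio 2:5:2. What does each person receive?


Total parts = 2 + 5 + 2 = 9
Alice: 24703 × 2/9 = 5489.56
Bob: 24703 × 5/9 = 13723.89
Carol: 24703 × 2/9 = 5489.56
= Alice: $5489.56, Bob: $13723.89, Carol: $5489.56

Alice: $5489.56, Bob: $13723.89, Carol: $5489.56


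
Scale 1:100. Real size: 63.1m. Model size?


Model size = real / scale
= 63.1 / 100
= 0.6310 m

0.6310 m


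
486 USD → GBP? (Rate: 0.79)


Amount × rate = 486 × 0.79
= 383.94 GBP

383.94 GBP


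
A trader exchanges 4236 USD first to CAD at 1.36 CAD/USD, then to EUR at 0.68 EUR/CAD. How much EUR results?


Step 1: 4236 USD × 1.36 = 5760.96 CAD
Step 2: 5760.96 CAD × 0.68 = 3917.45 EUR
Implied rate USD→EUR = 1.36 × 0.68 = 0.9248
= 3917.45 EUR

3917.45 EUR


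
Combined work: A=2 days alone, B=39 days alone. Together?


Rate of A = 1/2 per day
Rate of B = 1/39 per day
Combined rate = 1/2 + 1/39 = 41/78 ≈ 0.5256 per day
Days = 1 / combined rate = 78/41
≈ 1.90 days

1.90 days


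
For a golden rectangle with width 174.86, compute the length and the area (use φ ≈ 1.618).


φ = (1 + √5) / 2 ≈ 1.618
Length = width × φ = 174.86 × 1.618 = 282.92348
≈ 282.92
Area = width × length = 174.86 × 282.92348 = 49471.9997128 ≈ 49472.00
= Length: 282.92, Area: 49472.00

Length: 282.92, Area: 49472.00


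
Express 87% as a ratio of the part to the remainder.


87% means 87 parts out of 100; remainder = 13
Part : remainder = 87:13
GCD = 1
= 87:13

87:13


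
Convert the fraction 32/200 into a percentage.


Percentage = (part / whole) × 100
= (32 / 200) × 100
= 16.00%

16.00%


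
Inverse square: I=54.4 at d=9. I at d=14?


I₁d₁² = I₂d₂²
I₂ = I₁ × (d₁/d₂)²
= 54.4 × (9/14)²
= 54.4 × 81/196
= 4406.4/196
≈ 22.4816

22.4816


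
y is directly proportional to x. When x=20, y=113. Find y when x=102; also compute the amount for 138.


Direct proportion: y/x = constant
k = 113/20 = 5.6500
y at x=102: k × 102 = 113 × 102 / 20 = 11526/20 = 576.30
y at x=138: k × 138 = 113 × 138 / 20 = 15594/20 = 779.70
= 576.30 and 779.70

576.30 and 779.70


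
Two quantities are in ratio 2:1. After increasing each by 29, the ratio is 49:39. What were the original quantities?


Let A = 2k, B = 1k.
(2k + 29) / (1k + 29) = 49/39
Cross-multiply: 39(2k + 29) = 49(1k + 29)
78k + 1131 = 49k + 1421
78k - 49k = 1421 - 1131
29k = 290
k = 290/29 = 10
A = 2×10 = 20, B = 1×10 = 10
= A = 20, B = 10

A = 20, B = 10


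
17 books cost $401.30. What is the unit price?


Unit rate = total / quantity
= 401.30 / 17
= $23.61 per unit

$23.61 per unit


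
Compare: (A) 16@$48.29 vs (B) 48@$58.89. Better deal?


Deal A: $48.29/16 = $3.0181/unit
Deal B: $58.89/48 = $1.2269/unit
B is cheaper per unit
= Deal B

Deal B


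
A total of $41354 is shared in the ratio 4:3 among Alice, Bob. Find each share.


Total parts = 4 + 3 = 7
Alice: 41354 × 4/7 = 23630.86
Bob: 41354 × 3/7 = 17723.14
= Alice: $23630.86, Bob: $17723.14

Alice: $23630.86, Bob: $17723.14


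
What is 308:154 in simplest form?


GCD(308, 154) = 154
308/154 : 154/154
= 2:1

2:1


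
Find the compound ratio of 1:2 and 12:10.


Compound ratio = (1×12) : (2×10)
= 12:20
GCD = 4
= 3:5

3:5


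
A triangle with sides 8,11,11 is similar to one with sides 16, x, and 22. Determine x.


Scale factor = 16/8 = 2
Missing side = 11 × 2
= 22.0

22.0


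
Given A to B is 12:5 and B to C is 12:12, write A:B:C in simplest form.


Match B: multiply A:B by 12 → 144:60
Multiply B:C by 5 → 60:60
Combined: 144:60:60
GCD = 12
= 12:5:5

12:5:5


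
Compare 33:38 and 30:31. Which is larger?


33/38 = 0.8684
30/31 = 0.9677
0.8684 < 0.9677, so 33:38 is less
= 30:31

30:31


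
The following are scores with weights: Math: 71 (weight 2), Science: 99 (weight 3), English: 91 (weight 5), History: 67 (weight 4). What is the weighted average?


Numerator = 71×2 + 99×3 + 91×5 + 67×4
= 142 + 297 + 455 + 268
= 1162
Total weight = 14
Weighted avg = 1162/14
= 83.00

83.00


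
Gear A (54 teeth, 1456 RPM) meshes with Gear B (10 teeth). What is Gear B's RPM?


Gear ratio = 54:10 = 27:5
RPM_B = RPM_A × (teeth_A / teeth_B)
= 1456 × (54/10)
= 7862.4 RPM

7862.4 RPM


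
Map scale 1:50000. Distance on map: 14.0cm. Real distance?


Real distance = map distance × scale
= 14.0cm × 50000
= 700000 cm = 7000.0 m
= 7.000 km

7.000 km


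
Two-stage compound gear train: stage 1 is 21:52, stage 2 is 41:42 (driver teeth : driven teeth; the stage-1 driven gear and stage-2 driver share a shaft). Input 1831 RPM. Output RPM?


Stage 1: RPM_B = RPM_A × t_A/t_B = 1831 × 21/52 = 38451/52 ≈ 739.44
B and C share a shaft → RPM_C = RPM_B
Stage 2: RPM_D = RPM_C × t_C/t_D = RPM_A × (t_A×t_C)/(t_B×t_D)
Overall ratio = (21×41)/(52×42) = 861/2184
RPM_D = 1831 × 861/2184 = 1576491/2184
≈ 721.84 RPM

721.84 RPM


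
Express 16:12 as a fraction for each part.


Total parts = 16 + 12 = 28
First part: 16/28 = 4/7
Second part: 12/28 = 3/7
= 4/7 and 3/7

4/7 and 3/7


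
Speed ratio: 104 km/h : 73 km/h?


Ratio = 104:73
GCD = 1
Simplified = 104:73
Time ratio (same distance) = 73:104
Speed ratio = 104:73

104:73


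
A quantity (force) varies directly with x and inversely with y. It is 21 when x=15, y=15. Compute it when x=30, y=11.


z = k·x/y
Solve for k using the known point: k = z·y/x = 21×15/15 = 315/15 = 21.0000
Now evaluate at x=30, y=11:
z = k × 30 / 11 = (315 × 30) / (15 × 11) = 9450/165
≈ 57.2727

57.2727


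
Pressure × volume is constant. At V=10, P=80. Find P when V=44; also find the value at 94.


Inverse proportion: x × y = constant
k = 10 × 80 = 800
At x=44: k/44 = 18.18
At x=94: k/94 = 8.51
= 18.18 and 8.51

18.18 and 8.51


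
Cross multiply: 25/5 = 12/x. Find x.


Cross multiply: 25 × x = 5 × 12
25x = 60
x = 60 / 25
= 2.40

2.40


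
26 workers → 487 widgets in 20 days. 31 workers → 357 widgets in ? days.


Days ∝ work / workers, so d₂ = d₁ × (m₁/m₂) × (w₂/w₁)
Workers factor (inverse): 26/31 ≈ 0.8387
Work factor (direct): 357/487 ≈ 0.7331
d₂ = 20 × 26/31 × 357/487 = (20 × 26 × 357) / (31 × 487) = 185640/15097
≈ 12.30 days

12.30 days


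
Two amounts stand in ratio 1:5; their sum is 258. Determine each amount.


Let A = 1k, B = 5k.
1k + 5k = 258
6k = 258 → k = 258/6 = 43
A = 1×43 = 43, B = 5×43 = 215
= A = 43, B = 215

A = 43, B = 215


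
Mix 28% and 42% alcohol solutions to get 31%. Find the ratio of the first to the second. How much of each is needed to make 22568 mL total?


Let x parts of 28% mix with y parts of 42%.
28x + 42y = 31(x + y)
28x + 42y = 31x + 31y
x(28 - 31) = y(31 - 42)
x/y = (42 - 31)/(31 - 28) = 11/3
Simplify: 11:3
Total parts = 14; one part = 22568/14 = 1612.00 mL
28% solution: 11×1612.00 = 17732.00 mL
42% solution: 3×1612.00 = 4836.00 mL
= ratio 11:3; 17732.00 mL and 4836.00 mL

ratio 11:3; 17732.00 mL and 4836.00 mL


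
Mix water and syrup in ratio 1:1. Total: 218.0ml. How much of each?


Total parts = 1 + 1 = 2
water: 218.0 × 1/2 = 109.0ml
syrup: 218.0 × 1/2 = 109.0ml
= 109.0ml and 109.0ml

109.0ml and 109.0ml


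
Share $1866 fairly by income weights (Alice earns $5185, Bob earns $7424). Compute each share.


Total income = 5185 + 7424 = $12609
Alice: $1866 × 5185/12609 = $767.33
Bob: $1866 × 7424/12609 = $1098.67
= Alice: $767.33, Bob: $1098.67

Alice: $767.33, Bob: $1098.67


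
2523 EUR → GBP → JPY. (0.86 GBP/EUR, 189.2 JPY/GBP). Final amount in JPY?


Step 1: 2523 EUR × 0.86 = 2169.78 GBP
Step 2: 2169.78 GBP × 189.2 = 410522.38 JPY
Implied rate EUR→JPY = 0.86 × 189.2 = 162.7120
= 410522.38 JPY

410522.38 JPY


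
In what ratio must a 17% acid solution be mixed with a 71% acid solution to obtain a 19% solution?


Let x parts of 17% mix with y parts of 71%.
17x + 71y = 19(x + y)
17x + 71y = 19x + 19y
x(17 - 19) = y(19 - 71)
x/y = (71 - 19)/(19 - 17) = 52/2
Simplify: 26:1
= 26:1

26:1


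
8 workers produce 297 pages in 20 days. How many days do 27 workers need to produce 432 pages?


Days ∝ work / workers, so d₂ = d₁ × (m₁/m₂) × (w₂/w₁)
Workers factor (inverse): 8/27 ≈ 0.2963
Work factor (direct): 432/297 ≈ 1.4545
d₂ = 20 × 8/27 × 432/297 = (20 × 8 × 432) / (27 × 297) = 69120/8019
≈ 8.62 days

8.62 days


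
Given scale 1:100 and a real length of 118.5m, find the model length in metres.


Model size = real / scale
= 118.5 / 100
= 1.1850 m

1.1850 m


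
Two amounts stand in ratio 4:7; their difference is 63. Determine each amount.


Let A = 4k, B = 7k.
7k - 4k = 63
3k = 63 → k = 63/3 = 21
A = 4×21 = 84, B = 7×21 = 147
= A = 84, B = 147

A = 84, B = 147


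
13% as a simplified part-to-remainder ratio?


13% means 13 parts out of 100; remainder = 87
Part : remainder = 13:87
GCD = 1
= 13:87

13:87


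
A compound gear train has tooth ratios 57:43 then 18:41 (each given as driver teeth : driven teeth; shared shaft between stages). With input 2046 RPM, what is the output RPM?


Stage 1: RPM_B = RPM_A × t_A/t_B = 2046 × 57/43 = 116622/43 ≈ 2712.14
B and C share a shaft → RPM_C = RPM_B
Stage 2: RPM_D = RPM_C × t_C/t_D = RPM_A × (t_A×t_C)/(t_B×t_D)
Overall ratio = (57×18)/(43×41) = 1026/1763
RPM_D = 2046 × 1026/1763 = 2099196/1763
≈ 1190.70 RPM

1190.70 RPM


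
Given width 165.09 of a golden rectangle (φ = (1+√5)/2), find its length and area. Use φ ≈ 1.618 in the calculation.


φ = (1 + √5) / 2 ≈ 1.618
Length = width × φ = 165.09 × 1.618 = 267.11562
≈ 267.12
Area = width × length = 165.09 × 267.11562 = 44098.1177058 ≈ 44098.12
= Length: 267.12, Area: 44098.12

Length: 267.12, Area: 44098.12


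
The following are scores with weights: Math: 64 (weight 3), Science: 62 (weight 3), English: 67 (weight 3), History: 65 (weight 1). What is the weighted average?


Numerator = 64×3 + 62×3 + 67×3 + 65×1
= 192 + 186 + 201 + 65
= 644
Total weight = 10
Weighted avg = 644/10
= 64.40

64.40


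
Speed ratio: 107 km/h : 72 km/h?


Ratio = 107:72
GCD = 1
Simplified = 107:72
Time ratio (same distance) = 72:107
Speed ratio = 107:72

107:72


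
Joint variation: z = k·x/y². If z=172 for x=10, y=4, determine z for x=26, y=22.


z = k·x/y²
Solve for k using the known point: k = z·y²/x = 172×16/10 = 2752/10 = 275.2000
Now evaluate at x=26, y=22:
z = k × 26 / 484 = (2752 × 26) / (10 × 484) = 71552/4840
≈ 14.7835

14.7835


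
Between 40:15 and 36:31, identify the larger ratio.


40/15 = 2.6667
36/31 = 1.1613
2.6667 > 1.1613, so 40:15 is greater
= 40:15

40:15


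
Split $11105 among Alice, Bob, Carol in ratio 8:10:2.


Total parts = 8 + 10 + 2 = 20
Alice: 11105 × 8/20 = 4442.00
Bob: 11105 × 10/20 = 5552.50
Carol: 11105 × 2/20 = 1110.50
= Alice: $4442.00, Bob: $5552.50, Carol: $1110.50

Alice: $4442.00, Bob: $5552.50, Carol: $1110.50


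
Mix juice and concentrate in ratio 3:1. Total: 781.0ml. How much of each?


Total parts = 3 + 1 = 4
juice: 781.0 × 3/4 = 585.8ml
concentrate: 781.0 × 1/4 = 195.3ml
= 585.8ml and 195.3ml

585.8ml and 195.3ml


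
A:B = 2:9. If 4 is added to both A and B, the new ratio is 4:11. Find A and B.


Let A = 2k, B = 9k.
(2k + 4) / (9k + 4) = 4/11
Cross-multiply: 11(2k + 4) = 4(9k + 4)
22k + 44 = 36k + 16
22k - 36k = 16 - 44
-14k = -28
k = -28/-14 = 2
A = 2×2 = 4, B = 9×2 = 18
= A = 4, B = 18

A = 4, B = 18


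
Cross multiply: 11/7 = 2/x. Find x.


Cross multiply: 11 × x = 7 × 2
11x = 14
x = 14 / 11
= 1.27

1.27


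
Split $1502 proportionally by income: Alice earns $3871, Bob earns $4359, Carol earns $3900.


Total income = 3871 + 4359 + 3900 = $12130
Alice: $1502 × 3871/12130 = $479.33
Bob: $1502 × 4359/12130 = $539.75
Carol: $1502 × 3900/12130 = $482.92
= Alice: $479.33, Bob: $539.75, Carol: $482.92

Alice: $479.33, Bob: $539.75, Carol: $482.92


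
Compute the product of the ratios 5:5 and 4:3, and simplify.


Compound ratio = (5×4) : (5×3)
= 20:15
GCD = 5
= 4:3

4:3


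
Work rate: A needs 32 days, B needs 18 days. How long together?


Rate of A = 1/32 per day
Rate of B = 1/18 per day
Combined rate = 1/32 + 1/18 = 50/576 ≈ 0.0868 per day
Days = 1 / combined rate = 576/50
= 11.52 days

11.52 days


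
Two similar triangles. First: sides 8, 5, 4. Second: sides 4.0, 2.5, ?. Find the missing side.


Scale factor = 4.0/8 = 0.5
Missing side = 4 × 0.5
= 2.0

2.0


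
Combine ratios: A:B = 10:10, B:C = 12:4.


Match B: multiply A:B by 12 → 120:120
Multiply B:C by 10 → 120:40
Combined: 120:120:40
GCD = 40
= 3:3:1

3:3:1


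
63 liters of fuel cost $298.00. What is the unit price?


Unit rate = total / quantity
= 298.00 / 63
= $4.73 per unit

$4.73 per unit


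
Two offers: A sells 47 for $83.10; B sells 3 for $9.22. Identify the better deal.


Deal A: $83.10/47 = $1.7681/unit
Deal B: $9.22/3 = $3.0733/unit
A is cheaper per unit
= Deal A

Deal A


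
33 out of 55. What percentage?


Percentage = (part / whole) × 100
= (33 / 55) × 100
= 60.00%

60.00%


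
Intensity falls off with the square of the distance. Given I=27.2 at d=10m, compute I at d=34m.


I₁d₁² = I₂d₂²
I₂ = I₁ × (d₁/d₂)²
= 27.2 × (10/34)²
= 27.2 × 100/1156
= 2720/1156
≈ 2.3529

2.3529


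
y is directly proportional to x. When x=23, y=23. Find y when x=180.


Direct proportion: y/x = constant
k = 23/23 = 1.0000
y₂ = k × 180 = 23 × 180 / 23 = 4140/23
= 180.00

180.00


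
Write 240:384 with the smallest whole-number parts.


GCD(240, 384) = 48
240/48 : 384/48
= 5:8

5:8


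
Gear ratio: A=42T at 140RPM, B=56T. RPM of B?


Gear ratio = 42:56 = 3:4
RPM_B = RPM_A × (teeth_A / teeth_B)
= 140 × (42/56)
= 105.0 RPM

105.0 RPM


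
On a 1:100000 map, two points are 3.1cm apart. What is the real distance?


Real distance = map distance × scale
= 3.1cm × 100000
= 310000 cm = 3100.0 m
= 3.100 km

3.100 km
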